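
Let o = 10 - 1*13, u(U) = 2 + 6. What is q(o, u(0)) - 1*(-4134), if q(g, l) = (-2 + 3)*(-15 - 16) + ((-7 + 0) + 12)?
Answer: 4108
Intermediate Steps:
u(U) = 8
o = -3 (o = 10 - 13 = -3)
q(g, l) = -26 (q(g, l) = 1*(-31) + (-7 + 12) = -31 + 5 = -26)
q(o, u(0)) - 1*(-4134) = -26 - 1*(-4134) = -26 + 4134 = 4108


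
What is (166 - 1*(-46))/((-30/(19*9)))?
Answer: -6042/5 ≈ -1208.4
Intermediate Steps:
(166 - 1*(-46))/((-30/(19*9))) = (166 + 46)/((-30/171)) = 212/(-30*1/171) = 212/(-10/57) = -57/10*212 = -6042/5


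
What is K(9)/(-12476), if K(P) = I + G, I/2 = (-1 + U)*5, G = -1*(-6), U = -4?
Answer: 11/3119 ≈ 0.0035268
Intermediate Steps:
G = 6
I = -50 (I = 2*((-1 - 4)*5) = 2*(-5*5) = 2*(-25) = -50)
K(P) = -44 (K(P) = -50 + 6 = -44)
K(9)/(-12476) = -44/(-12476) = -1/12476*(-44) = 11/3119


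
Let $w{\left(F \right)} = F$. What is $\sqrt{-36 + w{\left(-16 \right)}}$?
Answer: $2 i \sqrt{13} \approx 7.2111 i$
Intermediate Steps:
$\sqrt{-36 + w{\left(-16 \right)}} = \sqrt{-36 - 16} = \sqrt{-52} = 2 i \sqrt{13}$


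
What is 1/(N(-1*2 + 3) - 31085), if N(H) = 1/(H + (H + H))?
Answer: -3/93254 ≈ -3.2170e-5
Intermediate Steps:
N(H) = 1/(3*H) (N(H) = 1/(H + 2*H) = 1/(3*H))
1/(N(-1*2 + 3) - 31085) = 1/(1/(3*(-1*2 + 3)) - 31085) = 1/(1/(3*(-2 + 3)) - 31085) = 1/((⅓)/1 - 31085) = 1/((⅓)*1 - 31085) = 1/(⅓ - 31085) = 1/(-93254/3) = -3/93254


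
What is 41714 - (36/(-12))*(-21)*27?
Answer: 40013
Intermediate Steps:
41714 - (36/(-12))*(-21)*27 = 41714 - (36*(-1/12))*(-21)*27 = 41714 - (-3*(-21))*27 = 41714 - 63*27 = 41714 - 1*1701 = 41714 - 1701 = 40013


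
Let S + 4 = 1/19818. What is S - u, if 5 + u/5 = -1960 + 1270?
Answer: 68788279/19818 ≈ 3471.0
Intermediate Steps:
S = -79271/19818 (S = -4 + 1/19818 = -79271/19818 ≈ -4.0000)
u = -3475 (u = -25 + 5*(-1960 + 1270) = -25 + 5*(-690) = -25 - 3450 = -3475)
S - u = -79271/19818 - 1*(-3475) = -79271/19818 + 3475 = 68788279/19818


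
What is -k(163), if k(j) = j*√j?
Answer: -163*√163 ≈ -2081.0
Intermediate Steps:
k(j) = j^(3/2)
-k(163) = -163^(3/2) = -163*√163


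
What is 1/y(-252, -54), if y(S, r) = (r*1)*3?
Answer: -1/162 ≈ -0.0061728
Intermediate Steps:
y(S, r) = 3*r (y(S, r) = r*3 = 3*r)
1/y(-252, -54) = 1/(3*(-54)) = 1/(-162) = -1/162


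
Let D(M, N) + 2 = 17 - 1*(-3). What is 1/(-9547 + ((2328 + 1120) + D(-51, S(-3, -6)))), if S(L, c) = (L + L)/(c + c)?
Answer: -1/6081 ≈ -0.00016445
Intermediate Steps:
S(L, c) = L/c (S(L, c) = (2*L)/((2*c)) = (2*L)*(1/(2*c)) = L/c)
D(M, N) = 18 (D(M, N) = -2 + (17 - 1*(-3)) = -2 + (17 + 3) = -2 + 20 = 18)
1/(-9547 + ((2328 + 1120) + D(-51, S(-3, -6)))) = 1/(-9547 + ((2328 + 1120) + 18)) = 1/(-9547 + (3448 + 18)) = 1/(-9547 + 3466) = 1/(-6081) = -1/6081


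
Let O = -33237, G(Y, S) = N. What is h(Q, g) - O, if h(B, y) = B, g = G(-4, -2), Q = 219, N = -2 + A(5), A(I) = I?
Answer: 33456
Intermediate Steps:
N = 3 (N = -2 + 5 = 3)
G(Y, S) = 3
g = 3
h(Q, g) - O = 219 - 1*(-33237) = 219 + 33237 = 33456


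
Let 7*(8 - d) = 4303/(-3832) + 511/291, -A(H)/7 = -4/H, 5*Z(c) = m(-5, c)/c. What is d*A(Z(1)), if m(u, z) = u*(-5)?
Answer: 61740293/1393890 ≈ 44.294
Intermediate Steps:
m(u, z) = -5*u
Z(c) = 5/c (Z(c) = ((-5*(-5))/c)/5 = (25/c)/5 = 5/c)
A(H) = 28/H (A(H) = -(-28)/H = 28/H)
d = 61740293/7805784 (d = 8 - (4303/(-3832) + 511/291)/7 = 8 - (4303*(-1/3832) + 511*(1/291))/7 = 8 - (-4303/3832 + 511/291)/7 = 8 - ⅐*705979/1115112 = 8 - 705979/7805784 = 61740293/7805784 ≈ 7.9096)
d*A(Z(1)) = 61740293*(28/((5/1)))/7805784 = 61740293*(28/((5*1)))/7805784 = 61740293*(28/5)/7805784 = 61740293*(28*(⅕))/7805784 = (61740293/7805784)*(28/5) = 61740293/1393890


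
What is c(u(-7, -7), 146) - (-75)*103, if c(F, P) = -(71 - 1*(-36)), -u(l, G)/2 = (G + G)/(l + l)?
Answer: 7618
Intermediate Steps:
u(l, G) = -2*G/l (u(l, G) = -2*(G + G)/(l + l) = -2*2*G/(2*l) = -2*2*G*1/(2*l) = -2*G/l)
c(F, P) = -107 (c(F, P) = -(71 + 36) = -1*107 = -107)
c(u(-7, -7), 146) - (-75)*103 = -107 - (-75)*103 = -107 - 1*(-7725) = -107 + 7725 = 7618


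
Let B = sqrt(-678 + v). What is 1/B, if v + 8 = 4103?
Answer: sqrt(3417)/3417 ≈ 0.017107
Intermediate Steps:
v = 4095 (v = -8 + 4103 = 4095)
B = sqrt(3417) (B = sqrt(-678 + 4095) = sqrt(3417) ≈ 58.455)
1/B = 1/(sqrt(3417)) = sqrt(3417)/3417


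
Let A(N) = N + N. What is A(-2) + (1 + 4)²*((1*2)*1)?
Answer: 46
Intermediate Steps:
A(N) = 2*N
A(-2) + (1 + 4)²*((1*2)*1) = 2*(-2) + (1 + 4)²*((1*2)*1) = -4 + 5²*(2*1) = -4 + 25*2 = -4 + 50 = 46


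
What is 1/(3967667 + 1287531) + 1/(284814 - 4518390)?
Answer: -510811/11124140064024 ≈ -4.5919e-8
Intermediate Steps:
1/(3967667 + 1287531) + 1/(284814 - 4518390) = 1/5255198 + 1/(-4233576) = 1/5255198 - 1/4233576 = -510811/11124140064024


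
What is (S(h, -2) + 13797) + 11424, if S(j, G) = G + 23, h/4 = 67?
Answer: 25242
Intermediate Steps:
h = 268 (h = 4*67 = 268)
S(j, G) = 23 + G
(S(h, -2) + 13797) + 11424 = ((23 - 2) + 13797) + 11424 = (21 + 13797) + 11424 = 13818 + 11424 = 25242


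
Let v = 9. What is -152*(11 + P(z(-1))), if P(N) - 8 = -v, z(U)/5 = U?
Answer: -1520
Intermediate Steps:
z(U) = 5*U
P(N) = -1 (P(N) = 8 - 1*9 = 8 - 9 = -1)
-152*(11 + P(z(-1))) = -152*(11 - 1) = -152*10 = -1520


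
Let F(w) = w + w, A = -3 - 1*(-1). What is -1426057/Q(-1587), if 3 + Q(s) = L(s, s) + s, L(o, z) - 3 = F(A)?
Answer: 1426057/1591 ≈ 896.33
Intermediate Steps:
A = -2 (A = -3 + 1 = -2)
F(w) = 2*w
L(o, z) = -1 (L(o, z) = 3 + 2*(-2) = 3 - 4 = -1)
Q(s) = -4 + s (Q(s) = -3 + (-1 + s) = -4 + s)
-1426057/Q(-1587) = -1426057/(-4 - 1587) = -1426057/(-1591) = -1426057*(-1/1591) = 1426057/1591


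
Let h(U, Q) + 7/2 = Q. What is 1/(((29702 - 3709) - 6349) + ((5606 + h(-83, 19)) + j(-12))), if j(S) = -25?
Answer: 2/50481 ≈ 3.9619e-5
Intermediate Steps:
h(U, Q) = -7/2 + Q
1/(((29702 - 3709) - 6349) + ((5606 + h(-83, 19)) + j(-12))) = 1/(((29702 - 3709) - 6349) + ((5606 + (-7/2 + 19)) - 25)) = 1/((25993 - 6349) + ((5606 + 31/2) - 25)) = 1/(19644 + (11243/2 - 25)) = 1/(19644 + 11193/2) = 1/(50481/2) = 2/50481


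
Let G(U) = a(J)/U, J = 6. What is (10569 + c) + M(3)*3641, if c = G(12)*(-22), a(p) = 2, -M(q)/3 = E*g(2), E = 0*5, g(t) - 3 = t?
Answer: 31696/3 ≈ 10565.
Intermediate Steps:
g(t) = 3 + t
E = 0
M(q) = 0 (M(q) = -0*(3 + 2) = -0*5 = -3*0 = 0)
G(U) = 2/U
c = -11/3 (c = (2/12)*(-22) = (2*(1/12))*(-22) = (⅙)*(-22) = -11/3 ≈ -3.6667)
(10569 + c) + M(3)*3641 = (10569 - 11/3) + 0*3641 = 31696/3 + 0 = 31696/3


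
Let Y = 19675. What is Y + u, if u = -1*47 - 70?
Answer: 19558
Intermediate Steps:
u = -117 (u = -47 - 70 = -117)
Y + u = 19675 - 117 = 19558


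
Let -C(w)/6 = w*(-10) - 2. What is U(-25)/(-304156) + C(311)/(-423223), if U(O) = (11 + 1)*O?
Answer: -1388058483/32181453697 ≈ -0.043132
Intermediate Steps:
C(w) = 12 + 60*w (C(w) = -6*(w*(-10) - 2) = -6*(-10*w - 2) = -6*(-2 - 10*w) = 12 + 60*w)
U(O) = 12*O
U(-25)/(-304156) + C(311)/(-423223) = (12*(-25))/(-304156) + (12 + 60*311)/(-423223) = -300*(-1/304156) + (12 + 18660)*(-1/423223) = 75/76039 + 18672*(-1/423223) = 75/76039 - 18672/423223 = -1388058483/32181453697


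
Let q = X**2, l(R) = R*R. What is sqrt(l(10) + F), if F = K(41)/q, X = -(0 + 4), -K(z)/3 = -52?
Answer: sqrt(439)/2 ≈ 10.476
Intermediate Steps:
l(R) = R**2
K(z) = 156 (K(z) = -3*(-52) = 156)
X = -4 (X = -1*4 = -4)
q = 16 (q = (-4)**2 = 16)
F = 39/4 (F = 156/16 = 156*(1/16) = 39/4 ≈ 9.7500)
sqrt(l(10) + F) = sqrt(10**2 + 39/4) = sqrt(100 + 39/4) = sqrt(439/4) = sqrt(439)/2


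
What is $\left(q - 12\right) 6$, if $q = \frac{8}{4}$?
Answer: $-60$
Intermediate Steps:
$q = 2$ ($q = 8 \cdot \frac{1}{4} = 2$)
$\left(q - 12\right) 6 = \left(2 - 12\right) 6 = \left(-10\right) 6 = -60$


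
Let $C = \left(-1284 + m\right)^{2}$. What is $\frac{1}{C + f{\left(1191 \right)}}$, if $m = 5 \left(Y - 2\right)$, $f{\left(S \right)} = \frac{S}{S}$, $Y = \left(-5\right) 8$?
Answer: $\frac{1}{2232037} \approx 4.4802 \cdot 10^{-7}$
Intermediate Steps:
$Y = -40$
$f{\left(S \right)} = 1$
$m = -210$ ($m = 5 \left(-40 - 2\right) = 5 \left(-42\right) = -210$)
$C = 2232036$ ($C = \left(-1284 - 210\right)^{2} = \left(-1494\right)^{2} = 2232036$)
$\frac{1}{C + f{\left(1191 \right)}} = \frac{1}{2232036 + 1} = \frac{1}{2232037}$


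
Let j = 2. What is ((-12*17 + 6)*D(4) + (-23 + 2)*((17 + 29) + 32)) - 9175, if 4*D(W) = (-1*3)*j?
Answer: -10516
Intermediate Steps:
D(W) = -3/2 (D(W) = (-1*3*2)/4 = (-3*2)/4 = (¼)*(-6) = -3/2)
((-12*17 + 6)*D(4) + (-23 + 2)*((17 + 29) + 32)) - 9175 = ((-12*17 + 6)*(-3/2) + (-23 + 2)*((17 + 29) + 32)) - 9175 = ((-204 + 6)*(-3/2) - 21*(46 + 32)) - 9175 = (-198*(-3/2) - 21*78) - 9175 = (297 - 1638) - 9175 = -1341 - 9175 = -10516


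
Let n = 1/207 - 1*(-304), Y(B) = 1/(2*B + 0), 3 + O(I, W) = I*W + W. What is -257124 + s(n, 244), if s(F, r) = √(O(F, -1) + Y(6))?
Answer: -257124 + I*√5864057/138 ≈ -2.5712e+5 + 17.548*I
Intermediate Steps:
O(I, W) = -3 + W + I*W (O(I, W) = -3 + (I*W + W) = -3 + (W + I*W) = -3 + W + I*W)
Y(B) = 1/(2*B)
n = 62929/207 (n = 1/207 + 304 = 62929/207 ≈ 304.00)
s(F, r) = √(-47/12 - F) (s(F, r) = √((-3 - 1 + F*(-1)) + (½)/6) = √((-3 - 1 - F) + (½)*(⅙)) = √((-4 - F) + 1/12) = √(-47/12 - F))
-257124 + s(n, 244) = -257124 + √(-141 - 36*62929/207)/6 = -257124 + √(-141 - 251716/23)/6 = -257124 + √(-254959/23)/6 = -257124 + (I*√5864057/23)/6 = -257124 + I*√5864057/138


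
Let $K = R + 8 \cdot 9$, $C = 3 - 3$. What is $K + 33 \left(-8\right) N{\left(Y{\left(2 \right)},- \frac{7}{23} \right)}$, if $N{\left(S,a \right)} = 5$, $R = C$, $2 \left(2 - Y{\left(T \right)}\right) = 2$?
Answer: $-1248$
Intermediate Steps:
$C = 0$ ($C = 3 - 3 = 0$)
$Y{\left(T \right)} = 1$ ($Y{\left(T \right)} = 2 - 1 = 1$)
$R = 0$
$K = 72$ ($K = 0 + 8 \cdot 9 = 0 + 72 = 72$)
$K + 33 \left(-8\right) N{\left(Y{\left(2 \right)},- \frac{7}{23} \right)} = 72 + 33 \left(-8\right) 5 = 72 - 1320 = -1248$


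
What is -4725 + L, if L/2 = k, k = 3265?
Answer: 1805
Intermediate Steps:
L = 6530 (L = 2*3265 = 6530)
-4725 + L = -4725 + 6530 = 1805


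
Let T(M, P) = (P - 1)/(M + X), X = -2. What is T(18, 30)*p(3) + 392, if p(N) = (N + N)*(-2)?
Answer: 1481/4 ≈ 370.25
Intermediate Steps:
p(N) = -4*N (p(N) = (2*N)*(-2) = -4*N)
T(M, P) = (-1 + P)/(-2 + M) (T(M, P) = (P - 1)/(M - 2) = (-1 + P)/(-2 + M))
T(18, 30)*p(3) + 392 = ((-1 + 30)/(-2 + 18))*(-4*3) + 392 = (29/16)*(-12) + 392 = -87/4 + 392 = 1481/4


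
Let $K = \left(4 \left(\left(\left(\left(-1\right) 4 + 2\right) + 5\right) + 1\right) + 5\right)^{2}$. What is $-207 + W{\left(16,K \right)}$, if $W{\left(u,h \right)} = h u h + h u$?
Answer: $3118545$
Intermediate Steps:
$K = 441$ ($K = \left(4 \left(\left(\left(-4 + 2\right) + 5\right) + 1\right) + 5\right)^{2} = \left(4 \left(\left(-2 + 5\right) + 1\right) + 5\right)^{2} = \left(4 \left(3 + 1\right) + 5\right)^{2} = \left(4 \cdot 4 + 5\right)^{2} = \left(16 + 5\right)^{2} = 21^{2} = 441$)
$W{\left(u,h \right)} = h u + u h^{2}$ ($W{\left(u,h \right)} = u h^{2} + h u = h u + u h^{2}$)
$-207 + W{\left(16,K \right)} = -207 + 441 \cdot 16 \left(1 + 441\right) = -207 + 441 \cdot 16 \cdot 442 = -207 + 3118752 = 3118545$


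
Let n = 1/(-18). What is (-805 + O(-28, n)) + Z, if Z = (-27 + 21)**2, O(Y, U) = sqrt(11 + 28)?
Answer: -769 + sqrt(39) ≈ -762.75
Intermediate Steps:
n = -1/18 ≈ -0.055556
O(Y, U) = sqrt(39)
Z = 36 (Z = (-6)**2 = 36)
(-805 + O(-28, n)) + Z = (-805 + sqrt(39)) + 36 = -769 + sqrt(39)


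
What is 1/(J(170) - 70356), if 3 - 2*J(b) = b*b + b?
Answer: -2/169779 ≈ -1.1780e-5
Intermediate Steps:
J(b) = 3/2 - b/2 - b²/2 (J(b) = 3/2 - (b*b + b)/2 = 3/2 - (b² + b)/2 = 3/2 - (b + b²)/2 = 3/2 + (-b/2 - b²/2) = 3/2 - b/2 - b²/2)
1/(J(170) - 70356) = 1/((3/2 - ½*170 - ½*170²) - 70356) = 1/((3/2 - 85 - ½*28900) - 70356) = 1/((3/2 - 85 - 14450) - 70356) = 1/(-29067/2 - 70356) = 1/(-169779/2) = -2/169779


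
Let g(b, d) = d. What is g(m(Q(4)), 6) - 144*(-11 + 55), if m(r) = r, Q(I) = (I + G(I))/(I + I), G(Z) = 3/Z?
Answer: -6330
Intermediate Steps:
Q(I) = (I + 3/I)/(2*I) (Q(I) = (I + 3/I)/(I + I) = (I + 3/I)/((2*I)) = (I + 3/I)*(1/(2*I)) = (I + 3/I)/(2*I))
g(m(Q(4)), 6) - 144*(-11 + 55) = 6 - 144*(-11 + 55) = 6 - 144*44 = 6 - 6336 = -6330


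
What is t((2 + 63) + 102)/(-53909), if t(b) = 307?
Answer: -307/53909 ≈ -0.0056948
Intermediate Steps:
t((2 + 63) + 102)/(-53909) = 307/(-53909) = 307*(-1/53909) = -307/53909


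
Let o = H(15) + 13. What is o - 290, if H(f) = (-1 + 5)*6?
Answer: -253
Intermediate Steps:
H(f) = 24 (H(f) = 4*6 = 24)
o = 37 (o = 24 + 13 = 37)
o - 290 = 37 - 290 = -253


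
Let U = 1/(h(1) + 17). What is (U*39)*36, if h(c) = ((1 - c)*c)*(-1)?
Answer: 1404/17 ≈ 82.588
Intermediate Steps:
h(c) = -c*(1 - c) (h(c) = (c*(1 - c))*(-1) = -c*(1 - c))
U = 1/17 (U = 1/(1*(-1 + 1) + 17) = 1/(1*0 + 17) = 1/(0 + 17) = 1/17 ≈ 0.058824)
(U*39)*36 = ((1/17)*39)*36 = (39/17)*36 = 1404/17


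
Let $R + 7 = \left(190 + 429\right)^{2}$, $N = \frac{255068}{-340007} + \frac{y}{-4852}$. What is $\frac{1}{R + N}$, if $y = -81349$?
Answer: $\frac{1649713964}{632120925801963} \approx 2.6098 \cdot 10^{-6}$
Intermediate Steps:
$N = \frac{26421639507}{1649713964}$ ($N = \frac{255068}{-340007} - \frac{81349}{-4852} = 255068 \left(- \frac{1}{340007}\right) - - \frac{81349}{4852} = - \frac{255068}{340007} + \frac{81349}{4852} = \frac{26421639507}{1649713964} \approx 16.016$)
$R = 383154$ ($R = -7 + \left(190 + 429\right)^{2} = -7 + 619^{2} = -7 + 383161 = 383154$)
$\frac{1}{R + N} = \frac{1}{383154 + \frac{26421639507}{1649713964}} = \frac{1}{\frac{632120925801963}{1649713964}} = \frac{1649713964}{632120925801963}$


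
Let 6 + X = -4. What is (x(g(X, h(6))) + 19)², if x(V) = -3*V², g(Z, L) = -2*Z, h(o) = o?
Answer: 1394761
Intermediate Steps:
X = -10 (X = -6 - 4 = -10)
(x(g(X, h(6))) + 19)² = (-3*(-2*(-10))² + 19)² = (-3*20² + 19)² = (-3*400 + 19)² = (-1200 + 19)² = (-1181)² = 1394761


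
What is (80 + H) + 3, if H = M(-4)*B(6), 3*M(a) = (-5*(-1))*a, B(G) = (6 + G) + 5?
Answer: -91/3 ≈ -30.333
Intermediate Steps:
B(G) = 11 + G
M(a) = 5*a/3 (M(a) = ((-5*(-1))*a)/3 = (5*a)/3 = 5*a/3)
H = -340/3 (H = ((5/3)*(-4))*(11 + 6) = -20/3*17 = -340/3 ≈ -113.33)
(80 + H) + 3 = (80 - 340/3) + 3 = -100/3 + 3 = -91/3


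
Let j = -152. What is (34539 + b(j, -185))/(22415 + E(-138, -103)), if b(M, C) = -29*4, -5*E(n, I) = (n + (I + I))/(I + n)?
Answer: 41479715/27009731 ≈ 1.5357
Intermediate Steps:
E(n, I) = -(n + 2*I)/(5*(I + n)) (E(n, I) = -(n + (I + I))/(5*(I + n)) = -(n + 2*I)/(5*(I + n)))
b(M, C) = -116
(34539 + b(j, -185))/(22415 + E(-138, -103)) = (34539 - 116)/(22415 + (-1*(-138) - 2*(-103))/(5*(-103 - 138))) = 34423/(22415 + (⅕)*(138 + 206)/(-241)) = 34423/(22415 + (⅕)*(-1/241)*344) = 34423/(22415 - 344/1205) = 34423/(27009731/1205) = 34423*(1205/27009731) = 41479715/27009731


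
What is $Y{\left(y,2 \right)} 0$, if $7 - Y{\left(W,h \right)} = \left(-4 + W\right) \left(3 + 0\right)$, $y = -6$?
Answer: $0$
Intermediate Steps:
$Y{\left(W,h \right)} = 19 - 3 W$ ($Y{\left(W,h \right)} = 7 - \left(-4 + W\right) \left(3 + 0\right) = 7 - \left(-4 + W\right) 3 = 7 - \left(-12 + 3 W\right) = 19 - 3 W$)
$Y{\left(y,2 \right)} 0 = \left(19 - -18\right) 0 = \left(19 + 18\right) 0 = 37 \cdot 0 = 0$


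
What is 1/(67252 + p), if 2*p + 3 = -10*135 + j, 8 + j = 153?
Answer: 1/66648 ≈ 1.5004e-5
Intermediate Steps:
j = 145 (j = -8 + 153 = 145)
p = -604 (p = -3/2 + (-10*135 + 145)/2 = -3/2 + (-1350 + 145)/2 = -3/2 + (½)*(-1205) = -3/2 - 1205/2 = -604)
1/(67252 + p) = 1/(67252 - 604) = 1/66648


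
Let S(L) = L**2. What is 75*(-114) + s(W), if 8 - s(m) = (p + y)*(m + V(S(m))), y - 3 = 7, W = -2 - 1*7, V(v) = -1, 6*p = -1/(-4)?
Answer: -101299/12 ≈ -8441.6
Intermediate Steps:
p = 1/24 (p = (-1/(-4))/6 = (-1*(-1/4))/6 = (1/6)*(1/4) = 1/24 ≈ 0.041667)
W = -9 (W = -2 - 7 = -9)
y = 10 (y = 3 + 7 = 10)
s(m) = 433/24 - 241*m/24 (s(m) = 8 - (1/24 + 10)*(m - 1) = 8 - 241*(-1 + m)/24 = 8 - (-241/24 + 241*m/24) = 8 + (241/24 - 241*m/24) = 433/24 - 241*m/24)
75*(-114) + s(W) = 75*(-114) + (433/24 - 241/24*(-9)) = -8550 + (433/24 + 723/8) = -8550 + 1301/12 = -101299/12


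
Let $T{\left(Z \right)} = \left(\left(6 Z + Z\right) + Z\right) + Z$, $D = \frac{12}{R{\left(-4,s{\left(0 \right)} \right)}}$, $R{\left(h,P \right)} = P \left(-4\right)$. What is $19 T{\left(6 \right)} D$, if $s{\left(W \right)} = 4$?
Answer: $- \frac{1539}{2} \approx -769.5$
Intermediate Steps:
$R{\left(h,P \right)} = - 4 P$
$D = - \frac{3}{4}$ ($D = \frac{12}{\left(-4\right) 4} = \frac{12}{-16} = 12 \left(- \frac{1}{16}\right) = - \frac{3}{4} \approx -0.75$)
$T{\left(Z \right)} = 9 Z$ ($T{\left(Z \right)} = \left(7 Z + Z\right) + Z = 8 Z + Z = 9 Z$)
$19 T{\left(6 \right)} D = 19 \cdot 9 \cdot 6 \left(- \frac{3}{4}\right) = 19 \cdot 54 \left(- \frac{3}{4}\right) = 1026 \left(- \frac{3}{4}\right) = - \frac{1539}{2}$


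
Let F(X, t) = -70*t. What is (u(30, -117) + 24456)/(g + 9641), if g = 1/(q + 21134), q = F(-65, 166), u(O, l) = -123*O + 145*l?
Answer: 12054238/30574825 ≈ 0.39425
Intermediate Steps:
q = -11620 (q = -70*166 = -11620)
g = 1/9514 (g = 1/(-11620 + 21134) = 1/9514 ≈ 0.00010511)
(u(30, -117) + 24456)/(g + 9641) = ((-123*30 + 145*(-117)) + 24456)/(1/9514 + 9641) = ((-3690 - 16965) + 24456)/(91724475/9514) = (-20655 + 24456)*(9514/91724475) = 3801*(9514/91724475) = 12054238/30574825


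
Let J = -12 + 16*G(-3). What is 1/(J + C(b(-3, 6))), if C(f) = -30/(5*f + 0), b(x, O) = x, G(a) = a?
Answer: -1/58 ≈ -0.017241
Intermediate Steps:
J = -60 (J = -12 + 16*(-3) = -12 - 48 = -60)
C(f) = -6/f (C(f) = -30*1/(5*f) = -6/f)
1/(J + C(b(-3, 6))) = 1/(-60 - 6/(-3)) = 1/(-60 - 6*(-⅓)) = 1/(-60 + 2) = 1/(-58) = -1/58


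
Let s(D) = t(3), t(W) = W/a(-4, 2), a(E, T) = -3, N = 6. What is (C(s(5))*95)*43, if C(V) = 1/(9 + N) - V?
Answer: 13072/3 ≈ 4357.3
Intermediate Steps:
t(W) = -W/3 (t(W) = W/(-3) = W*(-⅓) = -W/3)
s(D) = -1 (s(D) = -⅓*3 = -1)
C(V) = 1/15 - V (C(V) = 1/(9 + 6) - V = 1/15 - V)
(C(s(5))*95)*43 = ((1/15 - 1*(-1))*95)*43 = ((1/15 + 1)*95)*43 = ((16/15)*95)*43 = (304/3)*43 = 13072/3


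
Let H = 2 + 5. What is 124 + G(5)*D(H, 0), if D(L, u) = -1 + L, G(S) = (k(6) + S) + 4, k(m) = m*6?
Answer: 394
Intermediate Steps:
k(m) = 6*m
H = 7
G(S) = 40 + S (G(S) = (6*6 + S) + 4 = (36 + S) + 4 = 40 + S)
124 + G(5)*D(H, 0) = 124 + (40 + 5)*(-1 + 7) = 124 + 45*6 = 124 + 270 = 394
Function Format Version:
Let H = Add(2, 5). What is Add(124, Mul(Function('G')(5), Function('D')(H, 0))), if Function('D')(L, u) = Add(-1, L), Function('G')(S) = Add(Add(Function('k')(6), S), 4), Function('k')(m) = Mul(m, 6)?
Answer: 394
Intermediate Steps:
Function('k')(m) = Mul(6, m)
H = 7
Function('G')(S) = Add(40, S) (Function('G')(S) = Add(Add(Mul(6, 6), S), 4) = Add(Add(36, S), 4) = Add(40, S))
Add(124, Mul(Function('G')(5), Function('D')(H, 0))) = Add(124, Mul(Add(40, 5), Add(-1, 7))) = Add(124, Mul(45, 6)) = Add(124, 270) = 394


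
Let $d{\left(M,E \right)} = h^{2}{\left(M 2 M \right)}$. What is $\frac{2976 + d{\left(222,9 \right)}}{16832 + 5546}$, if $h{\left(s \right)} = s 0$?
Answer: $\frac{1488}{11189} \approx 0.13299$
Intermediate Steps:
$h{\left(s \right)} = 0$
$d{\left(M,E \right)} = 0$ ($d{\left(M,E \right)} = 0^{2} = 0$)
$\frac{2976 + d{\left(222,9 \right)}}{16832 + 5546} = \frac{2976 + 0}{16832 + 5546} = \frac{2976}{22378} = 2976 \cdot \frac{1}{22378} = \frac{1488}{11189}$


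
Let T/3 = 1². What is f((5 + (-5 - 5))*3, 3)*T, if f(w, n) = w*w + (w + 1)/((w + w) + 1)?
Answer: 19617/29 ≈ 676.45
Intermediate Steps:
f(w, n) = w² + (1 + w)/(1 + 2*w) (f(w, n) = w² + (1 + w)/(2*w + 1) = w² + (1 + w)/(1 + 2*w))
T = 3 (T = 3*1² = 3*1 = 3)
f((5 + (-5 - 5))*3, 3)*T = ((1 + (5 + (-5 - 5))*3 + ((5 + (-5 - 5))*3)² + 2*((5 + (-5 - 5))*3)³)/(1 + 2*((5 + (-5 - 5))*3)))*3 = ((1 + (5 - 10)*3 + ((5 - 10)*3)² + 2*((5 - 10)*3)³)/(1 + 2*((5 - 10)*3)))*3 = ((1 - 5*3 + (-5*3)² + 2*(-5*3)³)/(1 + 2*(-5*3)))*3 = ((1 - 15 + (-15)² + 2*(-15)³)/(1 + 2*(-15)))*3 = ((1 - 15 + 225 + 2*(-3375))/(1 - 30))*3 = ((1 - 15 + 225 - 6750)/(-29))*3 = -1/29*(-6539)*3 = (6539/29)*3 = 19617/29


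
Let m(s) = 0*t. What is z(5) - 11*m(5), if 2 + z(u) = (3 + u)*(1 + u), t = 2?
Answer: 46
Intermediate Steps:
m(s) = 0 (m(s) = 0*2 = 0)
z(u) = -2 + (1 + u)*(3 + u) (z(u) = -2 + (3 + u)*(1 + u) = -2 + (1 + u)*(3 + u))
z(5) - 11*m(5) = (1 + 5² + 4*5) - 11*0 = (1 + 25 + 20) + 0 = 46 + 0 = 46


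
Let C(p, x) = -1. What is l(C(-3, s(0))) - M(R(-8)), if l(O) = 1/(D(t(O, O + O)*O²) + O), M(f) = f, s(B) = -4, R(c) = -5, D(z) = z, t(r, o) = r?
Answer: 9/2 ≈ 4.5000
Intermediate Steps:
l(O) = 1/(O + O³) (l(O) = 1/(O*O² + O) = 1/(O³ + O) = 1/(O + O³))
l(C(-3, s(0))) - M(R(-8)) = 1/(-1 + (-1)³) - 1*(-5) = 1/(-1 - 1) + 5 = 1/(-2) + 5 = -½ + 5 = 9/2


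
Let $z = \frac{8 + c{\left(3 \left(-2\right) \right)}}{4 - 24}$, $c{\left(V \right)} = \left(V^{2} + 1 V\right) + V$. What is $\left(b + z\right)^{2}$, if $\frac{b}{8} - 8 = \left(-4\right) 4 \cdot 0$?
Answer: $\frac{97344}{25} \approx 3893.8$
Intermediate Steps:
$b = 64$ ($b = 64 + 8 \left(-4\right) 4 \cdot 0 = 64 + 8 \left(\left(-16\right) 0\right) = 64 + 8 \cdot 0 = 64 + 0 = 64$)
$c{\left(V \right)} = V^{2} + 2 V$ ($c{\left(V \right)} = \left(V^{2} + V\right) + V = \left(V + V^{2}\right) + V = V^{2} + 2 V$)
$z = - \frac{8}{5}$ ($z = \frac{8 + 3 \left(-2\right) \left(2 + 3 \left(-2\right)\right)}{4 - 24} = \frac{8 - 6 \left(2 - 6\right)}{-20} = \left(8 - -24\right) \left(- \frac{1}{20}\right) = \left(8 + 24\right) \left(- \frac{1}{20}\right) = 32 \left(- \frac{1}{20}\right) = - \frac{8}{5} \approx -1.6$)
$\left(b + z\right)^{2} = \left(64 - \frac{8}{5}\right)^{2} = \left(\frac{312}{5}\right)^{2} = \frac{97344}{25}$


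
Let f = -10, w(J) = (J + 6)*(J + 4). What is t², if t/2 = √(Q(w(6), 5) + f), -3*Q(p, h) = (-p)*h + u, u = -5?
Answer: 2300/3 ≈ 766.67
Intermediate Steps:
w(J) = (4 + J)*(6 + J) (w(J) = (6 + J)*(4 + J) = (4 + J)*(6 + J))
Q(p, h) = 5/3 + h*p/3 (Q(p, h) = -((-p)*h - 5)/3 = -(-h*p - 5)/3 = -(-5 - h*p)/3 = 5/3 + h*p/3)
t = 10*√69/3 (t = 2*√((5/3 + (⅓)*5*(24 + 6² + 10*6)) - 10) = 2*√((5/3 + (⅓)*5*(24 + 36 + 60)) - 10) = 2*√((5/3 + (⅓)*5*120) - 10) = 2*√((5/3 + 200) - 10) = 2*√(605/3 - 10) = 2*√(575/3) = 2*(5*√69/3) = 10*√69/3 ≈ 27.689)
t² = (10*√69/3)² = 2300/3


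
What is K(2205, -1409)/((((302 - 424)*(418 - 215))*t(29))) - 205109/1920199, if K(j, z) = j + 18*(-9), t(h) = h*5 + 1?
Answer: -745563472681/6943124671364 ≈ -0.10738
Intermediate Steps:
t(h) = 1 + 5*h (t(h) = 5*h + 1 = 1 + 5*h)
K(j, z) = -162 + j (K(j, z) = j - 162 = -162 + j)
K(2205, -1409)/((((302 - 424)*(418 - 215))*t(29))) - 205109/1920199 = (-162 + 2205)/((((302 - 424)*(418 - 215))*(1 + 5*29))) - 205109/1920199 = 2043/(((-122*203)*(1 + 145))) - 205109*1/1920199 = 2043/((-24766*146)) - 205109/1920199 = 2043/(-3615836) - 205109/1920199 = 2043*(-1/3615836) - 205109/1920199 = -2043/3615836 - 205109/1920199 = -745563472681/6943124671364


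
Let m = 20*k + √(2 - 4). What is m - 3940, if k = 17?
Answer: -3600 + I*√2 ≈ -3600.0 + 1.4142*I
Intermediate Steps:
m = 340 + I*√2 (m = 20*17 + √(2 - 4) = 340 + √(-2) = 340 + I*√2 ≈ 340.0 + 1.4142*I)
m - 3940 = (340 + I*√2) - 3940 = -3600 + I*√2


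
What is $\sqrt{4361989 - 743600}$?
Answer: $\sqrt{3618389} \approx 1902.2$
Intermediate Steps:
$\sqrt{4361989 - 743600} = \sqrt{3618389}$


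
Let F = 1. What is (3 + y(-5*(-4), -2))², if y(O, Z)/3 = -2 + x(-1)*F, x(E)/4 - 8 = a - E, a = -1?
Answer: 8649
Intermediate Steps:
x(E) = 28 - 4*E (x(E) = 32 + 4*(-1 - E) = 32 + (-4 - 4*E) = 28 - 4*E)
y(O, Z) = 90 (y(O, Z) = 3*(-2 + (28 - 4*(-1))*1) = 3*(-2 + (28 + 4)*1) = 3*(-2 + 32*1) = 3*(-2 + 32) = 3*30 = 90)
(3 + y(-5*(-4), -2))² = (3 + 90)² = 93² = 8649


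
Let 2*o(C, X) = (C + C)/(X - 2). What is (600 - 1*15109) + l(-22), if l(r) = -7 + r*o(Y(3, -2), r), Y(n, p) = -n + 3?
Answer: -14516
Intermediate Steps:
Y(n, p) = 3 - n
o(C, X) = C/(-2 + X) (o(C, X) = ((C + C)/(X - 2))/2 = ((2*C)/(-2 + X))/2 = (2*C/(-2 + X))/2 = C/(-2 + X))
l(r) = -7 (l(r) = -7 + r*((3 - 1*3)/(-2 + r)) = -7 + r*((3 - 3)/(-2 + r)) = -7 + r*(0/(-2 + r)) = -7 + r*0 = -7 + 0 = -7)
(600 - 1*15109) + l(-22) = (600 - 1*15109) - 7 = (600 - 15109) - 7 = -14509 - 7 = -14516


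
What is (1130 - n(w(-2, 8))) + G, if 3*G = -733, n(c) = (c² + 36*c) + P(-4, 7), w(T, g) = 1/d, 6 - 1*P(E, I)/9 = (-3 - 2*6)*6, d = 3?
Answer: 86/9 ≈ 9.5556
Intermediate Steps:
P(E, I) = 864 (P(E, I) = 54 - 9*(-3 - 2*6)*6 = 54 - 9*(-3 - 12)*6 = 54 - (-135)*6 = 54 - 9*(-90) = 54 + 810 = 864)
w(T, g) = ⅓ (w(T, g) = 1/3 = ⅓)
n(c) = 864 + c² + 36*c (n(c) = (c² + 36*c) + 864 = 864 + c² + 36*c)
G = -733/3 (G = (⅓)*(-733) = -733/3 ≈ -244.33)
(1130 - n(w(-2, 8))) + G = (1130 - (864 + (⅓)² + 36*(⅓))) - 733/3 = (1130 - (864 + ⅑ + 12)) - 733/3 = (1130 - 1*7885/9) - 733/3 = (1130 - 7885/9) - 733/3 = 2285/9 - 733/3 = 86/9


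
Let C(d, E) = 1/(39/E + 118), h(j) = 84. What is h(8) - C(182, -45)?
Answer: 147573/1757 ≈ 83.991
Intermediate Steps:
C(d, E) = 1/(118 + 39/E)
h(8) - C(182, -45) = 84 - (-45)/(39 + 118*(-45)) = 84 - (-45)/(39 - 5310) = 84 - (-45)/(-5271) = 84 - (-45)*(-1)/5271 = 84 - 1*15/1757 = 84 - 15/1757 = 147573/1757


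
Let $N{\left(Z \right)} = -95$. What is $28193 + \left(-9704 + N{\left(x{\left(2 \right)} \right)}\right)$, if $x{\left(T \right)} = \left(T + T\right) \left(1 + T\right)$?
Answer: $18394$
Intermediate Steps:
$x{\left(T \right)} = 2 T \left(1 + T\right)$
$28193 + \left(-9704 + N{\left(x{\left(2 \right)} \right)}\right) = 28193 - 9799 = 18394$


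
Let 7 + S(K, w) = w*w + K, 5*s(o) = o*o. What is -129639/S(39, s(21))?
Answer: -3240975/195281 ≈ -16.596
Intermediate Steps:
s(o) = o²/5 (s(o) = (o*o)/5 = o²/5)
S(K, w) = -7 + K + w² (S(K, w) = -7 + (w*w + K) = -7 + (w² + K) = -7 + (K + w²) = -7 + K + w²)
-129639/S(39, s(21)) = -129639/(-7 + 39 + ((⅕)*21²)²) = -129639/(-7 + 39 + ((⅕)*441)²) = -129639/(-7 + 39 + (441/5)²) = -129639/(-7 + 39 + 194481/25) = -129639/195281/25 = -129639*25/195281 = -3240975/195281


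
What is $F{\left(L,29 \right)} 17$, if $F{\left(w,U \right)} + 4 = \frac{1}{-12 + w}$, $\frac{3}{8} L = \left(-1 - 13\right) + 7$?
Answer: $- \frac{6307}{92} \approx -68.554$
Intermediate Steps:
$L = - \frac{56}{3}$ ($L = \frac{8 \left(\left(-1 - 13\right) + 7\right)}{3} = \frac{8 \left(-14 + 7\right)}{3} = \frac{8}{3} \left(-7\right) = - \frac{56}{3} \approx -18.667$)
$F{\left(w,U \right)} = -4 + \frac{1}{-12 + w}$
$F{\left(L,29 \right)} 17 = \frac{49 - - \frac{224}{3}}{-12 - \frac{56}{3}} \cdot 17 = \frac{49 + \frac{224}{3}}{- \frac{92}{3}} \cdot 17 = \left(- \frac{3}{92}\right) \frac{371}{3} \cdot 17 = \left(- \frac{371}{92}\right) 17 = - \frac{6307}{92}$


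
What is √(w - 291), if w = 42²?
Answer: √1473 ≈ 38.380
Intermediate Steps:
w = 1764
√(w - 291) = √(1764 - 291) = √1473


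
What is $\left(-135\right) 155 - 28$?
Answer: $-20953$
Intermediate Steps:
$\left(-135\right) 155 - 28 = -20925 - 28 = -20953$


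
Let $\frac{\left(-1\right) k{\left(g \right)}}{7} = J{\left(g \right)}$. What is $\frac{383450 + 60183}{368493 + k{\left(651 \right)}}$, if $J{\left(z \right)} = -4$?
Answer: $\frac{443633}{368521} \approx 1.2038$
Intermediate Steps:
$k{\left(g \right)} = 28$ ($k{\left(g \right)} = \left(-7\right) \left(-4\right) = 28$)
$\frac{383450 + 60183}{368493 + k{\left(651 \right)}} = \frac{383450 + 60183}{368493 + 28} = \frac{443633}{368521}$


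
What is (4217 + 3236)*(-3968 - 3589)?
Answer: -56322321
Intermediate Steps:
(4217 + 3236)*(-3968 - 3589) = 7453*(-7557) = -56322321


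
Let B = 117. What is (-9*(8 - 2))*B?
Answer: -6318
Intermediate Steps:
(-9*(8 - 2))*B = -9*(8 - 2)*117 = -9*6*117 = -54*117 = -6318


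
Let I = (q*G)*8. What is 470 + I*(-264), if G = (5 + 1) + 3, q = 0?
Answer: 470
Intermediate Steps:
G = 9 (G = 6 + 3 = 9)
I = 0 (I = (0*9)*8 = 0*8 = 0)
470 + I*(-264) = 470 + 0*(-264) = 470 + 0 = 470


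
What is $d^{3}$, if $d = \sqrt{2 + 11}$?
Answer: $13 \sqrt{13} \approx 46.872$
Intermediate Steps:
$d = \sqrt{13} \approx 3.6056$
$d^{3} = \left(\sqrt{13}\right)^{3} = 13 \sqrt{13}$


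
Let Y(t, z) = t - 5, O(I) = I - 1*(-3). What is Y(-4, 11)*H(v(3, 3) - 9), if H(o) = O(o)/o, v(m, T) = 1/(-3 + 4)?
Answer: -45/8 ≈ -5.6250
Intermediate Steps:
O(I) = 3 + I (O(I) = I + 3 = 3 + I)
Y(t, z) = -5 + t
v(m, T) = 1 (v(m, T) = 1/1 = 1)
H(o) = (3 + o)/o
Y(-4, 11)*H(v(3, 3) - 9) = (-5 - 4)*((3 + (1 - 9))/(1 - 9)) = -9*(3 - 8)/(-8) = -(-9)*(-5)/8 = -9*5/8 = -45/8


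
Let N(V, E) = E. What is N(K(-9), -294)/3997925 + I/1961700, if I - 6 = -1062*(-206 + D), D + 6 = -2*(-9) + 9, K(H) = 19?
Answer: 104655943/1045697263 ≈ 0.10008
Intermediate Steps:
D = 21 (D = -6 + (-2*(-9) + 9) = -6 + (18 + 9) = -6 + 27 = 21)
I = 196476 (I = 6 - 1062*(-206 + 21) = 6 - 1062*(-185) = 6 + 196470 = 196476)
N(K(-9), -294)/3997925 + I/1961700 = -294/3997925 + 196476/1961700 = -294*1/3997925 + 196476*(1/1961700) = -294/3997925 + 16373/163475 = 104655943/1045697263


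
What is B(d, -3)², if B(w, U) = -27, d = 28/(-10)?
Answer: 729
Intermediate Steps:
d = -14/5 (d = 28*(-⅒) = -14/5 ≈ -2.8000)
B(d, -3)² = (-27)² = 729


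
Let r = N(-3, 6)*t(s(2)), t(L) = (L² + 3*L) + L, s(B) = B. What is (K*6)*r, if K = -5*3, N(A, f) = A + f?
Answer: -3240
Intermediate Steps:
t(L) = L² + 4*L
K = -15
r = 36 (r = (-3 + 6)*(2*(4 + 2)) = 3*(2*6) = 3*12 = 36)
(K*6)*r = -15*6*36 = -90*36 = -3240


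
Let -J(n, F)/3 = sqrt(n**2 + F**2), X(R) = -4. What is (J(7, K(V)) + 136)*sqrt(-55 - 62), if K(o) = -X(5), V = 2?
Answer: I*sqrt(13)*(408 - 9*sqrt(65)) ≈ 1209.4*I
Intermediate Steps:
K(o) = 4 (K(o) = -1*(-4) = 4)
J(n, F) = -3*sqrt(F**2 + n**2) (J(n, F) = -3*sqrt(n**2 + F**2) = -3*sqrt(F**2 + n**2))
(J(7, K(V)) + 136)*sqrt(-55 - 62) = (-3*sqrt(4**2 + 7**2) + 136)*sqrt(-55 - 62) = (-3*sqrt(16 + 49) + 136)*sqrt(-117) = (-3*sqrt(65) + 136)*(3*I*sqrt(13)) = (136 - 3*sqrt(65))*(3*I*sqrt(13)) = 3*I*sqrt(13)*(136 - 3*sqrt(65))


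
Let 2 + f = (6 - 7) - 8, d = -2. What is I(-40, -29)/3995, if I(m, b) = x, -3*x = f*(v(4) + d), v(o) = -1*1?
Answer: -11/3995 ≈ -0.0027534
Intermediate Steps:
v(o) = -1
f = -11 (f = -2 + ((6 - 7) - 8) = -2 + (-1 - 8) = -2 - 9 = -11)
x = -11 (x = -(-11)*(-1 - 2)/3 = -(-11)*(-3)/3 = -⅓*33 = -11)
I(m, b) = -11
I(-40, -29)/3995 = -11/3995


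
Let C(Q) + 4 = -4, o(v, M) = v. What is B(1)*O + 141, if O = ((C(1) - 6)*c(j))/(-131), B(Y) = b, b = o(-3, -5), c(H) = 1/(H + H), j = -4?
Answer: 73905/524 ≈ 141.04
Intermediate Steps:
c(H) = 1/(2*H)
b = -3
C(Q) = -8 (C(Q) = -4 - 4 = -8)
B(Y) = -3
O = -7/524 (O = ((-8 - 6)*((1/2)/(-4)))/(-131) = -7*(-1)/4*(-1/131) = -14*(-1/8)*(-1/131) = (7/4)*(-1/131) = -7/524 ≈ -0.013359)
B(1)*O + 141 = -3*(-7/524) + 141 = 21/524 + 141 = 73905/524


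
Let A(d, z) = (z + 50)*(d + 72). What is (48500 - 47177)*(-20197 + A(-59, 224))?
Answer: -22008105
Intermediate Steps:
A(d, z) = (50 + z)*(72 + d)
(48500 - 47177)*(-20197 + A(-59, 224)) = (48500 - 47177)*(-20197 + (3600 + 50*(-59) + 72*224 - 59*224)) = 1323*(-20197 + (3600 - 2950 + 16128 - 13216)) = 1323*(-20197 + 3562) = 1323*(-16635) = -22008105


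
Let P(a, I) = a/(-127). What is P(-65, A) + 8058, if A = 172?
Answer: 1023431/127 ≈ 8058.5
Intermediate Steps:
P(a, I) = -a/127 (P(a, I) = a*(-1/127) = -a/127)
P(-65, A) + 8058 = -1/127*(-65) + 8058 = 65/127 + 8058 = 1023431/127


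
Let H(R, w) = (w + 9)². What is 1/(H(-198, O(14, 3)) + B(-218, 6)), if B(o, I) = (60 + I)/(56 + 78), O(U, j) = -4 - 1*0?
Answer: 67/1708 ≈ 0.039227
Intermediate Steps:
O(U, j) = -4 (O(U, j) = -4 + 0 = -4)
H(R, w) = (9 + w)²
B(o, I) = 30/67 + I/134 (B(o, I) = (60 + I)/134 = (60 + I)*(1/134) = 30/67 + I/134)
1/(H(-198, O(14, 3)) + B(-218, 6)) = 1/((9 - 4)² + (30/67 + (1/134)*6)) = 1/(5² + (30/67 + 3/67)) = 1/(25 + 33/67) = 1/(1708/67) = 67/1708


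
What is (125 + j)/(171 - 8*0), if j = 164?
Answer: 289/171 ≈ 1.6901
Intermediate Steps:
(125 + j)/(171 - 8*0) = (125 + 164)/(171 - 8*0) = 289/(171 + 0) = 289/171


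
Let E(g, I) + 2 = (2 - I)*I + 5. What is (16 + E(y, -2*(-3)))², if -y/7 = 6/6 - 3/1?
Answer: 25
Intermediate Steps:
y = 14 (y = -7*(6/6 - 3/1) = -7*(6*(⅙) - 3*1) = -7*(1 - 3) = -7*(-2) = 14)
E(g, I) = 3 + I*(2 - I) (E(g, I) = -2 + ((2 - I)*I + 5) = -2 + (I*(2 - I) + 5) = -2 + (5 + I*(2 - I)) = 3 + I*(2 - I))
(16 + E(y, -2*(-3)))² = (16 + (3 - (-2*(-3))² + 2*(-2*(-3))))² = (16 + (3 - 1*6² + 2*6))² = (16 + (3 - 1*36 + 12))² = (16 + (3 - 36 + 12))² = (16 - 21)² = (-5)² = 25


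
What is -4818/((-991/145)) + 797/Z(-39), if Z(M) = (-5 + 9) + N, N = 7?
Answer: 8474537/10901 ≈ 777.41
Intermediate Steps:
Z(M) = 11 (Z(M) = (-5 + 9) + 7 = 4 + 7 = 11)
-4818/((-991/145)) + 797/Z(-39) = -4818/((-991/145)) + 797/11 = -4818/((-991*1/145)) + 797*(1/11) = -4818/(-991/145) + 797/11 = -4818*(-145/991) + 797/11 = 698610/991 + 797/11 = 8474537/10901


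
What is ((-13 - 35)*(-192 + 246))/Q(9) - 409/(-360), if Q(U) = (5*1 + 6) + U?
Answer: -46247/360 ≈ -128.46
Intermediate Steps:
Q(U) = 11 + U (Q(U) = (5 + 6) + U = 11 + U)
((-13 - 35)*(-192 + 246))/Q(9) - 409/(-360) = ((-13 - 35)*(-192 + 246))/(11 + 9) - 409/(-360) = -48*54/20 - 409*(-1/360) = -2592*1/20 + 409/360 = -648/5 + 409/360 = -46247/360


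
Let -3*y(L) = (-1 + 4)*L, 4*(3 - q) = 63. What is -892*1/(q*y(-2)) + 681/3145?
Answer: 332083/9435 ≈ 35.197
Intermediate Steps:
q = -51/4 (q = 3 - ¼*63 = 3 - 63/4 = -51/4 ≈ -12.750)
y(L) = -L (y(L) = -(-1 + 4)*L/3 = -L)
-892*1/(q*y(-2)) + 681/3145 = -892/(-1*(-2)*(-51/4)) + 681/3145 = -892/(2*(-51/4)) + 681*(1/3145) = -892/(-51/2) + 681/3145 = -892*(-2/51) + 681/3145 = 1784/51 + 681/3145 = 332083/9435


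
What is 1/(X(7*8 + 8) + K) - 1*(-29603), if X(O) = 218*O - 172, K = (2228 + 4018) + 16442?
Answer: 1079562205/36468 ≈ 29603.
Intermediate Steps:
K = 22688 (K = 6246 + 16442 = 22688)
X(O) = -172 + 218*O
1/(X(7*8 + 8) + K) - 1*(-29603) = 1/((-172 + 218*(7*8 + 8)) + 22688) - 1*(-29603) = 1/((-172 + 218*(56 + 8)) + 22688) + 29603 = 1/((-172 + 218*64) + 22688) + 29603 = 1/((-172 + 13952) + 22688) + 29603 = 1/(13780 + 22688) + 29603 = 1/36468 + 29603 = 1079562205/36468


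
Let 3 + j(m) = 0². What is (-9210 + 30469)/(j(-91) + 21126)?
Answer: 21259/21123 ≈ 1.0064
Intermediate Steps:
j(m) = -3 (j(m) = -3 + 0² = -3 + 0 = -3)
(-9210 + 30469)/(j(-91) + 21126) = (-9210 + 30469)/(-3 + 21126) = 21259/21123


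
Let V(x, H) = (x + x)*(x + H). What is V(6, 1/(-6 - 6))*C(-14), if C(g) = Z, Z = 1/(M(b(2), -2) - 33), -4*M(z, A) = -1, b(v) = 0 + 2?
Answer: -284/131 ≈ -2.1679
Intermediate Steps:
b(v) = 2
V(x, H) = 2*x*(H + x) (V(x, H) = (2*x)*(H + x) = 2*x*(H + x))
M(z, A) = 1/4 (M(z, A) = -1/4*(-1) = 1/4)
Z = -4/131 (Z = 1/(1/4 - 33) = 1/(-131/4) = -4/131 ≈ -0.030534)
C(g) = -4/131
V(6, 1/(-6 - 6))*C(-14) = (2*6*(1/(-6 - 6) + 6))*(-4/131) = (2*6*(1/(-12) + 6))*(-4/131) = (2*6*(-1/12 + 6))*(-4/131) = (2*6*(71/12))*(-4/131) = 71*(-4/131) = -284/131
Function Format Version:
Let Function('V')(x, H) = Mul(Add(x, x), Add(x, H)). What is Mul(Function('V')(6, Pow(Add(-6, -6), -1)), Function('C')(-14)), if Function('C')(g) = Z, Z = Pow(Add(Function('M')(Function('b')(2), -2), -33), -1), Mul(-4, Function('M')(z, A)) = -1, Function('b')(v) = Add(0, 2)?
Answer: Rational(-284, 131) ≈ -2.1679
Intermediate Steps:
Function('b')(v) = 2
Function('V')(x, H) = Mul(2, x, Add(H, x)) (Function('V')(x, H) = Mul(Mul(2, x), Add(H, x)) = Mul(2, x, Add(H, x)))
Function('M')(z, A) = Rational(1, 4) (Function('M')(z, A) = Mul(Rational(-1, 4), -1) = Rational(1, 4))
Z = Rational(-4, 131) (Z = Pow(Add(Rational(1, 4), -33), -1) = Pow(Rational(-131, 4), -1) = Rational(-4, 131) ≈ -0.030534)
Function('C')(g) = Rational(-4, 131)
Mul(Function('V')(6, Pow(Add(-6, -6), -1)), Function('C')(-14)) = Mul(Mul(2, 6, Add(Pow(Add(-6, -6), -1), 6)), Rational(-4, 131)) = Mul(Mul(2, 6, Add(Pow(-12, -1), 6)), Rational(-4, 131)) = Mul(Mul(2, 6, Add(Rational(-1, 12), 6)), Rational(-4, 131)) = Mul(Mul(2, 6, Rational(71, 12)), Rational(-4, 131)) = Mul(71, Rational(-4, 131)) = Rational(-284, 131)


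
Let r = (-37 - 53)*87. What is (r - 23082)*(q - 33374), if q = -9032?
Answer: 1310854272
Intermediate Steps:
r = -7830 (r = -90*87 = -7830)
(r - 23082)*(q - 33374) = (-7830 - 23082)*(-9032 - 33374) = -30912*(-42406) = 1310854272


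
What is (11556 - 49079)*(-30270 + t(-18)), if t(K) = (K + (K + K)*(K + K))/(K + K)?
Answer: 2274306553/2 ≈ 1.1372e+9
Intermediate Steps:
t(K) = (K + 4*K²)/(2*K) (t(K) = (K + (2*K)*(2*K))/((2*K)) = (K + 4*K²)*(1/(2*K)) = (K + 4*K²)/(2*K))
(11556 - 49079)*(-30270 + t(-18)) = (11556 - 49079)*(-30270 + (½ + 2*(-18))) = -37523*(-30270 + (½ - 36)) = -37523*(-30270 - 71/2) = -37523*(-60611/2) = 2274306553/2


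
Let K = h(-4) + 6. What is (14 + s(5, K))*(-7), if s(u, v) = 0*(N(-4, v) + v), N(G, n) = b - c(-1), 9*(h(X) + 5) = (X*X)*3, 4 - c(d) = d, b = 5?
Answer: -98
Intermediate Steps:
c(d) = 4 - d
h(X) = -5 + X**2/3 (h(X) = -5 + ((X*X)*3)/9 = -5 + (X**2*3)/9 = -5 + (3*X**2)/9 = -5 + X**2/3)
N(G, n) = 0 (N(G, n) = 5 - (4 - 1*(-1)) = 5 - (4 + 1) = 5 - 1*5 = 5 - 5 = 0)
K = 19/3 (K = (-5 + (1/3)*(-4)**2) + 6 = (-5 + (1/3)*16) + 6 = (-5 + 16/3) + 6 = 1/3 + 6 = 19/3 ≈ 6.3333)
s(u, v) = 0 (s(u, v) = 0*(0 + v) = 0*v = 0)
(14 + s(5, K))*(-7) = (14 + 0)*(-7) = 14*(-7) = -98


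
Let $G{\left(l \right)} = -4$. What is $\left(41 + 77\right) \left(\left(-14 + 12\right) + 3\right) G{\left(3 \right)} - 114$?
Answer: $-586$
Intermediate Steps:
$\left(41 + 77\right) \left(\left(-14 + 12\right) + 3\right) G{\left(3 \right)} - 114 = \left(41 + 77\right) \left(\left(-14 + 12\right) + 3\right) \left(-4\right) - 114 = 118 \left(-2 + 3\right) \left(-4\right) - 114 = 118 \cdot 1 \left(-4\right) - 114 = 118 \left(-4\right) - 114 = -472 - 114 = -586$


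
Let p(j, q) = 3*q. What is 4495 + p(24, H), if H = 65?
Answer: 4690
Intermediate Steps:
4495 + p(24, H) = 4495 + 3*65 = 4495 + 195 = 4690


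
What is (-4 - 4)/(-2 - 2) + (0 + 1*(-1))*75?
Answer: -73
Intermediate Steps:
(-4 - 4)/(-2 - 2) + (0 + 1*(-1))*75 = -8/(-4) + (0 - 1)*75 = -8*(-¼) - 1*75 = 2 - 75 = -73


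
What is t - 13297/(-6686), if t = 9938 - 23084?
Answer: -87880859/6686 ≈ -13144.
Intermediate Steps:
t = -13146
t - 13297/(-6686) = -13146 - 13297/(-6686) = -13146 - 13297*(-1/6686) = -13146 + 13297/6686 = -87880859/6686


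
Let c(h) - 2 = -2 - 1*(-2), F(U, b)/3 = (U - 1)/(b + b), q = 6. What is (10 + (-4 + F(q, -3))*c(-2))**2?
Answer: 9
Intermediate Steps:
F(U, b) = 3*(-1 + U)/(2*b) (F(U, b) = 3*((U - 1)/(b + b)) = 3*((-1 + U)/((2*b))) = 3*((-1 + U)*(1/(2*b))) = 3*((-1 + U)/(2*b)) = 3*(-1 + U)/(2*b))
c(h) = 2 (c(h) = 2 + (-2 - 1*(-2)) = 2 + (-2 + 2) = 2 + 0 = 2)
(10 + (-4 + F(q, -3))*c(-2))**2 = (10 + (-4 + (3/2)*(-1 + 6)/(-3))*2)**2 = (10 + (-4 + (3/2)*(-1/3)*5)*2)**2 = (10 + (-4 - 5/2)*2)**2 = (10 - 13/2*2)**2 = (10 - 13)**2 = (-3)**2 = 9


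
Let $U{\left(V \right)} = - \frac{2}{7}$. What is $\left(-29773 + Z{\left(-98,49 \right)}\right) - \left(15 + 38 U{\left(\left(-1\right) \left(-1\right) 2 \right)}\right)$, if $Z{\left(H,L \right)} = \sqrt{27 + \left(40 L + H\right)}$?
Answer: $- \frac{208440}{7} + \sqrt{1889} \approx -29734.0$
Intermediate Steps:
$U{\left(V \right)} = - \frac{2}{7}$ ($U{\left(V \right)} = \left(-2\right) \frac{1}{7} = - \frac{2}{7}$)
$Z{\left(H,L \right)} = \sqrt{27 + H + 40 L}$ ($Z{\left(H,L \right)} = \sqrt{27 + \left(H + 40 L\right)} = \sqrt{27 + H + 40 L}$)
$\left(-29773 + Z{\left(-98,49 \right)}\right) - \left(15 + 38 U{\left(\left(-1\right) \left(-1\right) 2 \right)}\right) = \left(-29773 + \sqrt{27 - 98 + 40 \cdot 49}\right) - \frac{29}{7} = \left(-29773 + \sqrt{27 - 98 + 1960}\right) + \left(\frac{76}{7} - 15\right) = \left(-29773 + \sqrt{1889}\right) - \frac{29}{7} = - \frac{208440}{7} + \sqrt{1889}$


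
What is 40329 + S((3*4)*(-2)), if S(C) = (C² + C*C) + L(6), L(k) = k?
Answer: 41487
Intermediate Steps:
S(C) = 6 + 2*C² (S(C) = (C² + C*C) + 6 = (C² + C²) + 6 = 2*C² + 6 = 6 + 2*C²)
40329 + S((3*4)*(-2)) = 40329 + (6 + 2*((3*4)*(-2))²) = 40329 + (6 + 2*(12*(-2))²) = 40329 + (6 + 2*(-24)²) = 40329 + (6 + 2*576) = 40329 + (6 + 1152) = 40329 + 1158 = 41487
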